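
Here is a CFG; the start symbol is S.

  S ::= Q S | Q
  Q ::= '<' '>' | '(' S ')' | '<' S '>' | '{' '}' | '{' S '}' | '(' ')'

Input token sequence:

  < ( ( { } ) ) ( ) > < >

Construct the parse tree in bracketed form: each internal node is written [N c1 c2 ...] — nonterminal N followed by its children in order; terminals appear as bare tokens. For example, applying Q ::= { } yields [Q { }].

S
Q S
< S > S
< Q S > S
< ( S ) S > S
< ( Q ) S > S
< ( ( S ) ) S > S
< ( ( Q ) ) S > S
< ( ( { } ) ) S > S
< ( ( { } ) ) Q > S
< ( ( { } ) ) ( ) > S
< ( ( { } ) ) ( ) > Q
< ( ( { } ) ) ( ) > < >

[S [Q < [S [Q ( [S [Q ( [S [Q { }]] )]] )] [S [Q ( )]]] >] [S [Q < >]]]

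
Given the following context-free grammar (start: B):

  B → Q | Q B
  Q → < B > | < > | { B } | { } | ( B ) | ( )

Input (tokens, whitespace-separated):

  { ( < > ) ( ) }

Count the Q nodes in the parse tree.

4

[B [Q { [B [Q ( [B [Q < >]] )] [B [Q ( )]]] }]]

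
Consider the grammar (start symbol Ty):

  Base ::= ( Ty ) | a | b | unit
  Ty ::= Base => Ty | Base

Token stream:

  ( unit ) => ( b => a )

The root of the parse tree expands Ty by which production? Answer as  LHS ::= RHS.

[Ty [Base ( [Ty [Base unit]] )] => [Ty [Base ( [Ty [Base b] => [Ty [Base a]]] )]]]

Ty ::= Base => Ty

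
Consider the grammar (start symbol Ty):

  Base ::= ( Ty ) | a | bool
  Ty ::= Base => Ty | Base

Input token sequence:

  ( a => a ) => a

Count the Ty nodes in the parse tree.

4

[Ty [Base ( [Ty [Base a] => [Ty [Base a]]] )] => [Ty [Base a]]]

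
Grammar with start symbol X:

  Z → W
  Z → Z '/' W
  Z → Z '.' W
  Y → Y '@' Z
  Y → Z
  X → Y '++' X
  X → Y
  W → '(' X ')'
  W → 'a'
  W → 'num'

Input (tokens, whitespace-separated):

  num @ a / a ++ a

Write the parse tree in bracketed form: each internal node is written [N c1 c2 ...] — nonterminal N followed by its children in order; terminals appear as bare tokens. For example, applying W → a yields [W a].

[X [Y [Y [Z [W num]]] @ [Z [Z [W a]] / [W a]]] ++ [X [Y [Z [W a]]]]]

X
Y ++ X
Y @ Z ++ X
Z @ Z ++ X
W @ Z ++ X
num @ Z ++ X
num @ Z / W ++ X
num @ W / W ++ X
num @ a / W ++ X
num @ a / a ++ X
num @ a / a ++ Y
num @ a / a ++ Z
num @ a / a ++ W
num @ a / a ++ a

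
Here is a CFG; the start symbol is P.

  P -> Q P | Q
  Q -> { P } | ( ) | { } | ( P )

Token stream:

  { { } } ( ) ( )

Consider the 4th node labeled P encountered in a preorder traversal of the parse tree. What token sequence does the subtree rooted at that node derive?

( )

[P [Q { [P [Q { }]] }] [P [Q ( )] [P [Q ( )]]]]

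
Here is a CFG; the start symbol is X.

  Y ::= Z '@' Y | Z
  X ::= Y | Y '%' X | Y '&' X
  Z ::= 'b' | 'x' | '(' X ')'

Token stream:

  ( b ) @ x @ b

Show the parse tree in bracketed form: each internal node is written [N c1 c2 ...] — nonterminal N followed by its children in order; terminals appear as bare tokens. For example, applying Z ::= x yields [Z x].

X
Y
Z @ Y
( X ) @ Y
( Y ) @ Y
( Z ) @ Y
( b ) @ Y
( b ) @ Z @ Y
( b ) @ x @ Y
( b ) @ x @ Z
( b ) @ x @ b

[X [Y [Z ( [X [Y [Z b]]] )] @ [Y [Z x] @ [Y [Z b]]]]]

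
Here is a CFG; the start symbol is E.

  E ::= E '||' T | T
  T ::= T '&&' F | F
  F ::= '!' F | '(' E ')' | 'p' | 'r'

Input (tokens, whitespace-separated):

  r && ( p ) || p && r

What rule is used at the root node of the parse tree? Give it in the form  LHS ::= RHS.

E ::= E '||' T

[E [E [T [T [F r]] && [F ( [E [T [F p]]] )]]] || [T [T [F p]] && [F r]]]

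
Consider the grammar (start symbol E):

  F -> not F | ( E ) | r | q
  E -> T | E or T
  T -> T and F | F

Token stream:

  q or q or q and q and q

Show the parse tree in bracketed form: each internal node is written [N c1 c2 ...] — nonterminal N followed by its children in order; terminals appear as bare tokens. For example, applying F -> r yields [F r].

E
E or T
E or T or T
T or T or T
F or T or T
q or T or T
q or F or T
q or q or T
q or q or T and F
q or q or T and F and F
q or q or F and F and F
q or q or q and F and F
q or q or q and q and F
q or q or q and q and q

[E [E [E [T [F q]]] or [T [F q]]] or [T [T [T [F q]] and [F q]] and [F q]]]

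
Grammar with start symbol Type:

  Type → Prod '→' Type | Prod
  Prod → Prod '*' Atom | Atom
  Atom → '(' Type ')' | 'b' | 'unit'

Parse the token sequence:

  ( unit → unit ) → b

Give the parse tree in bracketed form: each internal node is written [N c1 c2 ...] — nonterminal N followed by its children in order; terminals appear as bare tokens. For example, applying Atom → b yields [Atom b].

Type
Prod → Type
Atom → Type
( Type ) → Type
( Prod → Type ) → Type
( Atom → Type ) → Type
( unit → Type ) → Type
( unit → Prod ) → Type
( unit → Atom ) → Type
( unit → unit ) → Type
( unit → unit ) → Prod
( unit → unit ) → Atom
( unit → unit ) → b

[Type [Prod [Atom ( [Type [Prod [Atom unit]] → [Type [Prod [Atom unit]]]] )]] → [Type [Prod [Atom b]]]]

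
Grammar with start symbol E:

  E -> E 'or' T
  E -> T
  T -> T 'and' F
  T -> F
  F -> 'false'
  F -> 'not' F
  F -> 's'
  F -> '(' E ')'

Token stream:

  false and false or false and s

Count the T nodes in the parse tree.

4

[E [E [T [T [F false]] and [F false]]] or [T [T [F false]] and [F s]]]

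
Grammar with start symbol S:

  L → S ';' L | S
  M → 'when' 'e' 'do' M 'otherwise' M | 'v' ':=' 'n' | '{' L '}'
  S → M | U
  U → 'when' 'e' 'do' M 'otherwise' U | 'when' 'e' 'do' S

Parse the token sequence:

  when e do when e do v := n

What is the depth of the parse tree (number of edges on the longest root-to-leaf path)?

6

[S [U when e do [S [U when e do [S [M v := n]]]]]]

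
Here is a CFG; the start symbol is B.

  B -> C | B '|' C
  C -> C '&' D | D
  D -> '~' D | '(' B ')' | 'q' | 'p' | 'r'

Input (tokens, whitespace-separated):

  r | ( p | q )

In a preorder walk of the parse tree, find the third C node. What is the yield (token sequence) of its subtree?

p

[B [B [C [D r]]] | [C [D ( [B [B [C [D p]]] | [C [D q]]] )]]]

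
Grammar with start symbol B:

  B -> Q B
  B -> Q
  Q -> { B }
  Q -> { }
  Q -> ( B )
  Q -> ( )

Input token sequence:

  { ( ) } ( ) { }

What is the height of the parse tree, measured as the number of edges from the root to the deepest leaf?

[B [Q { [B [Q ( )]] }] [B [Q ( )] [B [Q { }]]]]

4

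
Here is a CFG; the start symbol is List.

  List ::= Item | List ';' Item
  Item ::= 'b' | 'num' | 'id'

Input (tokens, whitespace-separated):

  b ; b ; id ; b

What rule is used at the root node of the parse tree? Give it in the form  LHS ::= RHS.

[List [List [List [List [Item b]] ; [Item b]] ; [Item id]] ; [Item b]]

List ::= List ';' Item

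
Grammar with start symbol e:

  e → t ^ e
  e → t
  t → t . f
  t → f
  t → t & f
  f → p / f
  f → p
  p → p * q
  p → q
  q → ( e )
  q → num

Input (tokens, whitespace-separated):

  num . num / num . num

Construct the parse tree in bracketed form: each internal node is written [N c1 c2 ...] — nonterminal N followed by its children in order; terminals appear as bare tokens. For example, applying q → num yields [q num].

e
t
t . f
t . f . f
f . f . f
p . f . f
q . f . f
num . f . f
num . p / f . f
num . q / f . f
num . num / f . f
num . num / p . f
num . num / q . f
num . num / num . f
num . num / num . p
num . num / num . q
num . num / num . num

[e [t [t [t [f [p [q num]]]] . [f [p [q num]] / [f [p [q num]]]]] . [f [p [q num]]]]]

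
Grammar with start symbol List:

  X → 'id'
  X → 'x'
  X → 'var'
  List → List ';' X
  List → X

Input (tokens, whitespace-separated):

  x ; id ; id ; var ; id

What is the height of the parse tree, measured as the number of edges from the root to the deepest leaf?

6

[List [List [List [List [List [X x]] ; [X id]] ; [X id]] ; [X var]] ; [X id]]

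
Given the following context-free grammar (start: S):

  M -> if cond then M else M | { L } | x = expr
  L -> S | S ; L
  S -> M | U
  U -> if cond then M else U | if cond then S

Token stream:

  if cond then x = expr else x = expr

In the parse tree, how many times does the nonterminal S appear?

[S [M if cond then [M x = expr] else [M x = expr]]]

1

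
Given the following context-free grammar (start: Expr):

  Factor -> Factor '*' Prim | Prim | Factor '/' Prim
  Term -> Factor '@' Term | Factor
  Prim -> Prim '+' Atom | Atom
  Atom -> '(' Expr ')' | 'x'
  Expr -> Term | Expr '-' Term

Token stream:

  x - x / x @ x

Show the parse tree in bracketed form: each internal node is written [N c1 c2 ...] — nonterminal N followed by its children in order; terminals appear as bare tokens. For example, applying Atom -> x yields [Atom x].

Expr
Expr - Term
Term - Term
Factor - Term
Prim - Term
Atom - Term
x - Term
x - Factor @ Term
x - Factor / Prim @ Term
x - Prim / Prim @ Term
x - Atom / Prim @ Term
x - x / Prim @ Term
x - x / Atom @ Term
x - x / x @ Term
x - x / x @ Factor
x - x / x @ Prim
x - x / x @ Atom
x - x / x @ x

[Expr [Expr [Term [Factor [Prim [Atom x]]]]] - [Term [Factor [Factor [Prim [Atom x]]] / [Prim [Atom x]]] @ [Term [Factor [Prim [Atom x]]]]]]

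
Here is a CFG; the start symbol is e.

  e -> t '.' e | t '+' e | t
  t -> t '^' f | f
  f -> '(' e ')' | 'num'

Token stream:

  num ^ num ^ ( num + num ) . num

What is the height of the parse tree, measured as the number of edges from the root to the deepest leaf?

[e [t [t [t [f num]] ^ [f num]] ^ [f ( [e [t [f num]] + [e [t [f num]]]] )]] . [e [t [f num]]]]

7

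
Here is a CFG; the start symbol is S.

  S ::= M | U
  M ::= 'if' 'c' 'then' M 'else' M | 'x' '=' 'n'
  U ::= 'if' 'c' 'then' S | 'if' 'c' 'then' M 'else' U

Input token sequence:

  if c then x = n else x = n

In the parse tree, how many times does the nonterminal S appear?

1

[S [M if c then [M x = n] else [M x = n]]]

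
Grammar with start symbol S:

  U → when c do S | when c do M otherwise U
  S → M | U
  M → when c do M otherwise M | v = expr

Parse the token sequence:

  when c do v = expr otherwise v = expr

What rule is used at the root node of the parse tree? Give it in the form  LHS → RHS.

[S [M when c do [M v = expr] otherwise [M v = expr]]]

S → M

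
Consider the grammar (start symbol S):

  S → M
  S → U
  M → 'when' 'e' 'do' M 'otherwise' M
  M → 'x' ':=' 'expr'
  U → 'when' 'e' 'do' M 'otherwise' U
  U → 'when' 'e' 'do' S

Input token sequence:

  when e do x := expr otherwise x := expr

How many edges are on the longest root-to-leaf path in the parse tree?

3

[S [M when e do [M x := expr] otherwise [M x := expr]]]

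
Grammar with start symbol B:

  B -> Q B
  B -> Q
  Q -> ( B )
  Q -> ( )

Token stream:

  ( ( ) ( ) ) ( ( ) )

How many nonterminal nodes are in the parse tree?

10

[B [Q ( [B [Q ( )] [B [Q ( )]]] )] [B [Q ( [B [Q ( )]] )]]]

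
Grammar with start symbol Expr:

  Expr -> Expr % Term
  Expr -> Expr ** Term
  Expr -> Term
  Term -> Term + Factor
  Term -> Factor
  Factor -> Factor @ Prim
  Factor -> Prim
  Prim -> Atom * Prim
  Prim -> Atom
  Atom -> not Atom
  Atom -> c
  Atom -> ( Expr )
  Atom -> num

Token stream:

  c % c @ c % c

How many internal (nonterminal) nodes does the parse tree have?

18

[Expr [Expr [Expr [Term [Factor [Prim [Atom c]]]]] % [Term [Factor [Factor [Prim [Atom c]]] @ [Prim [Atom c]]]]] % [Term [Factor [Prim [Atom c]]]]]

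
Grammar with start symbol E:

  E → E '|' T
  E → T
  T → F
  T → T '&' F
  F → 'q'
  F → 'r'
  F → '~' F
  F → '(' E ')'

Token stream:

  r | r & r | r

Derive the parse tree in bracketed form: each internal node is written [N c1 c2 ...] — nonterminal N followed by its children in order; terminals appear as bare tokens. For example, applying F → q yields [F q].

[E [E [E [T [F r]]] | [T [T [F r]] & [F r]]] | [T [F r]]]

E
E | T
E | T | T
T | T | T
F | T | T
r | T | T
r | T & F | T
r | F & F | T
r | r & F | T
r | r & r | T
r | r & r | F
r | r & r | r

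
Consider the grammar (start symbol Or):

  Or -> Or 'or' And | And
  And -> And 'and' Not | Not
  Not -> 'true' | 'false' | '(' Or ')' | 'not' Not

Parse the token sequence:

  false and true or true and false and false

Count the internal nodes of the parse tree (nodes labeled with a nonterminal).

12

[Or [Or [And [And [Not false]] and [Not true]]] or [And [And [And [Not true]] and [Not false]] and [Not false]]]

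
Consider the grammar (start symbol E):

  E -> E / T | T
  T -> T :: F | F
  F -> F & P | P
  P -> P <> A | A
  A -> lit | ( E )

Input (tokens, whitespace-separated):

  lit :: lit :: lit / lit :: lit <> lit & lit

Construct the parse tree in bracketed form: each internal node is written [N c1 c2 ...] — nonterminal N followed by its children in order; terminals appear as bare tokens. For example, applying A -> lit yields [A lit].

[E [E [T [T [T [F [P [A lit]]]] :: [F [P [A lit]]]] :: [F [P [A lit]]]]] / [T [T [F [P [A lit]]]] :: [F [F [P [P [A lit]] <> [A lit]]] & [P [A lit]]]]]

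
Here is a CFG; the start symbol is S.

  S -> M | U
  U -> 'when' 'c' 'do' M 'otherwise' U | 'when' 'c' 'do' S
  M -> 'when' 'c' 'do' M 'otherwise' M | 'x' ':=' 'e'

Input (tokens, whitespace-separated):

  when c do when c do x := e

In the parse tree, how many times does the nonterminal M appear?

1

[S [U when c do [S [U when c do [S [M x := e]]]]]]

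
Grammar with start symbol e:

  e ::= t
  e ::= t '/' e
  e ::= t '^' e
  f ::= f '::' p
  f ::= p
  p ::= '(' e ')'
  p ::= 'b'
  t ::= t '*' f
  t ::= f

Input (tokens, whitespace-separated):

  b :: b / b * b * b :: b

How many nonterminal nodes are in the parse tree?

18

[e [t [f [f [p b]] :: [p b]]] / [e [t [t [t [f [p b]]] * [f [p b]]] * [f [f [p b]] :: [p b]]]]]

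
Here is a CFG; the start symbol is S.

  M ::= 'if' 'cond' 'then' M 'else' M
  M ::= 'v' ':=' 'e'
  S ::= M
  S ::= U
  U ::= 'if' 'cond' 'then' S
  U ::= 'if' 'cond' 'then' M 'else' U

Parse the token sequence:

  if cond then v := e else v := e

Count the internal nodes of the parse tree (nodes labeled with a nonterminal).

[S [M if cond then [M v := e] else [M v := e]]]

4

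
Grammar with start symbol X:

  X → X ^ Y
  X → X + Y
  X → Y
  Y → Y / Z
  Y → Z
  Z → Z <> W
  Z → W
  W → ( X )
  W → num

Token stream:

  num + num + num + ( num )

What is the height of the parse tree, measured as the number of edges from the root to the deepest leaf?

[X [X [X [X [Y [Z [W num]]]] + [Y [Z [W num]]]] + [Y [Z [W num]]]] + [Y [Z [W ( [X [Y [Z [W num]]]] )]]]]

8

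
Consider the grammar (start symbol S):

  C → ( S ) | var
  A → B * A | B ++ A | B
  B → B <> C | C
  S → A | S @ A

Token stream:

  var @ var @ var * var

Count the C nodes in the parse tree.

[S [S [S [A [B [C var]]]] @ [A [B [C var]]]] @ [A [B [C var]] * [A [B [C var]]]]]

4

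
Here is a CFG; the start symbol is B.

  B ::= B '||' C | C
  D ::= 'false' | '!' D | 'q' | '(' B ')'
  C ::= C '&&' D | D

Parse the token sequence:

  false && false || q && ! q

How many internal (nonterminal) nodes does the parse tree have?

[B [B [C [C [D false]] && [D false]]] || [C [C [D q]] && [D ! [D q]]]]

11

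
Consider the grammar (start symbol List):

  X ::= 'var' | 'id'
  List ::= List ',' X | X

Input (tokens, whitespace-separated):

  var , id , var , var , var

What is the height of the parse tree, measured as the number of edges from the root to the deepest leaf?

[List [List [List [List [List [X var]] , [X id]] , [X var]] , [X var]] , [X var]]

6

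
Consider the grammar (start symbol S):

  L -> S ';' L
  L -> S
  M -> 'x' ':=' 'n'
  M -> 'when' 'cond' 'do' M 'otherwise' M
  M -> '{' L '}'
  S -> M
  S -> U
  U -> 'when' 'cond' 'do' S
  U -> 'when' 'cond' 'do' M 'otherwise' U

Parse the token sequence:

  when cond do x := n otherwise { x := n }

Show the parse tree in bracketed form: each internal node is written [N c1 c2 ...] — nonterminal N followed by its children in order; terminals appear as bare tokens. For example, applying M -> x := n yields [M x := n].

S
M
when cond do M otherwise M
when cond do x := n otherwise M
when cond do x := n otherwise { L }
when cond do x := n otherwise { S }
when cond do x := n otherwise { M }
when cond do x := n otherwise { x := n }

[S [M when cond do [M x := n] otherwise [M { [L [S [M x := n]]] }]]]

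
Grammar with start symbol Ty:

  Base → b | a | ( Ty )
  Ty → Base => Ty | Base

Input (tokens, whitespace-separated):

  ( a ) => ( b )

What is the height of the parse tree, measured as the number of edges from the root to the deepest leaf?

[Ty [Base ( [Ty [Base a]] )] => [Ty [Base ( [Ty [Base b]] )]]]

5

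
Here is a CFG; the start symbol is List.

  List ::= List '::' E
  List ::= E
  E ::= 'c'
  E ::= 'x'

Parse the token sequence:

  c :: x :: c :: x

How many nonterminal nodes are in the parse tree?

[List [List [List [List [E c]] :: [E x]] :: [E c]] :: [E x]]

8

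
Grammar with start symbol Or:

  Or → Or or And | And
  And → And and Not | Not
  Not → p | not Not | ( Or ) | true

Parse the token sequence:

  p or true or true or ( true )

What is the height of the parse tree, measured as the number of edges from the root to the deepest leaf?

[Or [Or [Or [Or [And [Not p]]] or [And [Not true]]] or [And [Not true]]] or [And [Not ( [Or [And [Not true]]] )]]]

6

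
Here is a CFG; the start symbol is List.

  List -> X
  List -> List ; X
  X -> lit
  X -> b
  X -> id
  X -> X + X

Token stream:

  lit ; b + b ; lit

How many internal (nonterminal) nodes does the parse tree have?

8

[List [List [List [X lit]] ; [X [X b] + [X b]]] ; [X lit]]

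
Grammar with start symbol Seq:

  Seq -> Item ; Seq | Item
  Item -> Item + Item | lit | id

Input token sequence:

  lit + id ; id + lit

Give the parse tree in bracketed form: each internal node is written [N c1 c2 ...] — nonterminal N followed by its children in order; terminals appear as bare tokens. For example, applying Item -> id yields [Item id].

Seq
Item ; Seq
Item + Item ; Seq
lit + Item ; Seq
lit + id ; Seq
lit + id ; Item
lit + id ; Item + Item
lit + id ; id + Item
lit + id ; id + lit

[Seq [Item [Item lit] + [Item id]] ; [Seq [Item [Item id] + [Item lit]]]]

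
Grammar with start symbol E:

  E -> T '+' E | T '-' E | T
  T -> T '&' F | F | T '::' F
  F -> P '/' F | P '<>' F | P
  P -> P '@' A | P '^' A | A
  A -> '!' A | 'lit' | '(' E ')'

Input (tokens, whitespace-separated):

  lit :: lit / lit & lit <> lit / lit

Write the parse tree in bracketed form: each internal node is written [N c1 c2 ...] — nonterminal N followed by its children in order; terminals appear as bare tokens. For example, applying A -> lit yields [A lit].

E
T
T & F
T :: F & F
F :: F & F
P :: F & F
A :: F & F
lit :: F & F
lit :: P / F & F
lit :: A / F & F
lit :: lit / F & F
lit :: lit / P & F
lit :: lit / A & F
lit :: lit / lit & F
lit :: lit / lit & P <> F
lit :: lit / lit & A <> F
lit :: lit / lit & lit <> F
lit :: lit / lit & lit <> P / F
lit :: lit / lit & lit <> A / F
lit :: lit / lit & lit <> lit / F
lit :: lit / lit & lit <> lit / P
lit :: lit / lit & lit <> lit / A
lit :: lit / lit & lit <> lit / lit

[E [T [T [T [F [P [A lit]]]] :: [F [P [A lit]] / [F [P [A lit]]]]] & [F [P [A lit]] <> [F [P [A lit]] / [F [P [A lit]]]]]]]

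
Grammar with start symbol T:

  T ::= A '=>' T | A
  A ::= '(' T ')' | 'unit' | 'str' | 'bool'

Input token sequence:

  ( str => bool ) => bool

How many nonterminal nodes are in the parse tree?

[T [A ( [T [A str] => [T [A bool]]] )] => [T [A bool]]]

8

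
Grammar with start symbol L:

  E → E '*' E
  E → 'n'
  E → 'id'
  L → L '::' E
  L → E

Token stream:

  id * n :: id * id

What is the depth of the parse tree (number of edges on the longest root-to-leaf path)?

[L [L [E [E id] * [E n]]] :: [E [E id] * [E id]]]

4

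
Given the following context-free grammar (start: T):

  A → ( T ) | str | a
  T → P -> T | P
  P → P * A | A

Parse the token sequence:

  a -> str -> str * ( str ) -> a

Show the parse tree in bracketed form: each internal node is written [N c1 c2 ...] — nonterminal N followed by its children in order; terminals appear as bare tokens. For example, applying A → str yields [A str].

[T [P [A a]] -> [T [P [A str]] -> [T [P [P [A str]] * [A ( [T [P [A str]]] )]] -> [T [P [A a]]]]]]

T
P -> T
A -> T
a -> T
a -> P -> T
a -> A -> T
a -> str -> T
a -> str -> P -> T
a -> str -> P * A -> T
a -> str -> A * A -> T
a -> str -> str * A -> T
a -> str -> str * ( T ) -> T
a -> str -> str * ( P ) -> T
a -> str -> str * ( A ) -> T
a -> str -> str * ( str ) -> T
a -> str -> str * ( str ) -> P
a -> str -> str * ( str ) -> A
a -> str -> str * ( str ) -> a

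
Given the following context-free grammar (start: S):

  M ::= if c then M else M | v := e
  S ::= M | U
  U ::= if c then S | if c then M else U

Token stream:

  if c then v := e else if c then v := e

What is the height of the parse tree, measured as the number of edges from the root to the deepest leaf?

5

[S [U if c then [M v := e] else [U if c then [S [M v := e]]]]]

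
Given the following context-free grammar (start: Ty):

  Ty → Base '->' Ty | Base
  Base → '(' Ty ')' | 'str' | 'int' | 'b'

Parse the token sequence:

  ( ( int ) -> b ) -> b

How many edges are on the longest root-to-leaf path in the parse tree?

6

[Ty [Base ( [Ty [Base ( [Ty [Base int]] )] -> [Ty [Base b]]] )] -> [Ty [Base b]]]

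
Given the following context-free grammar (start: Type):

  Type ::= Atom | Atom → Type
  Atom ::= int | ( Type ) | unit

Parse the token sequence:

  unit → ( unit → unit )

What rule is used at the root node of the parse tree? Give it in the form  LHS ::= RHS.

Type ::= Atom → Type

[Type [Atom unit] → [Type [Atom ( [Type [Atom unit] → [Type [Atom unit]]] )]]]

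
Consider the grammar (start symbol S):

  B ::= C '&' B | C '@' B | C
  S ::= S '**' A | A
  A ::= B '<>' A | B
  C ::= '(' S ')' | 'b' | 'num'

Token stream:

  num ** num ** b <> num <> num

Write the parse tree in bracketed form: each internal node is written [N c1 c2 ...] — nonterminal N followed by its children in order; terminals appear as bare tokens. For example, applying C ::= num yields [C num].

[S [S [S [A [B [C num]]]] ** [A [B [C num]]]] ** [A [B [C b]] <> [A [B [C num]] <> [A [B [C num]]]]]]

S
S ** A
S ** A ** A
A ** A ** A
B ** A ** A
C ** A ** A
num ** A ** A
num ** B ** A
num ** C ** A
num ** num ** A
num ** num ** B <> A
num ** num ** C <> A
num ** num ** b <> A
num ** num ** b <> B <> A
num ** num ** b <> C <> A
num ** num ** b <> num <> A
num ** num ** b <> num <> B
num ** num ** b <> num <> C
num ** num ** b <> num <> num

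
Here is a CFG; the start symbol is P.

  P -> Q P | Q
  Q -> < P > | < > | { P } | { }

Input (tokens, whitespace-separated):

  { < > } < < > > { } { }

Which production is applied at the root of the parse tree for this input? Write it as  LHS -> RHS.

P -> Q P

[P [Q { [P [Q < >]] }] [P [Q < [P [Q < >]] >] [P [Q { }] [P [Q { }]]]]]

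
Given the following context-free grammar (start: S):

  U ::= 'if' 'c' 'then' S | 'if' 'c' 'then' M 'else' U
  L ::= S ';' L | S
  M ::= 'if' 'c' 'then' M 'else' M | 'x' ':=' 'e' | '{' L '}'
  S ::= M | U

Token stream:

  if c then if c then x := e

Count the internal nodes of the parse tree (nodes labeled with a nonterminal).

6

[S [U if c then [S [U if c then [S [M x := e]]]]]]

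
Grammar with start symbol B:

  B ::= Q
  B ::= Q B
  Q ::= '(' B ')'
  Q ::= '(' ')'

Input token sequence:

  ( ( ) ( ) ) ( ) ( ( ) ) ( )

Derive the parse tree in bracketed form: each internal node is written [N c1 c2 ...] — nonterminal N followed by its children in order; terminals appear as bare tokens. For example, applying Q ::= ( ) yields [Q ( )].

B
Q B
( B ) B
( Q B ) B
( ( ) B ) B
( ( ) Q ) B
( ( ) ( ) ) B
( ( ) ( ) ) Q B
( ( ) ( ) ) ( ) B
( ( ) ( ) ) ( ) Q B
( ( ) ( ) ) ( ) ( B ) B
( ( ) ( ) ) ( ) ( Q ) B
( ( ) ( ) ) ( ) ( ( ) ) B
( ( ) ( ) ) ( ) ( ( ) ) Q
( ( ) ( ) ) ( ) ( ( ) ) ( )

[B [Q ( [B [Q ( )] [B [Q ( )]]] )] [B [Q ( )] [B [Q ( [B [Q ( )]] )] [B [Q ( )]]]]]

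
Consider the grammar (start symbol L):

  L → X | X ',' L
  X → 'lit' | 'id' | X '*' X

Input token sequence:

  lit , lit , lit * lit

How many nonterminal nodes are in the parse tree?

[L [X lit] , [L [X lit] , [L [X [X lit] * [X lit]]]]]

8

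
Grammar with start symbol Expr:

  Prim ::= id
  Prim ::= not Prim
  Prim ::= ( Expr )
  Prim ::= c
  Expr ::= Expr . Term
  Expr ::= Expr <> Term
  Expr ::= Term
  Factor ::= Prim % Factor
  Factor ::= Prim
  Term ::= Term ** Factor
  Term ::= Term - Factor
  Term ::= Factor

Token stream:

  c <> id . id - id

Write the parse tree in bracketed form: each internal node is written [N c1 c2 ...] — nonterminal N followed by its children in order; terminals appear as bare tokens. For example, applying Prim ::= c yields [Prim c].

[Expr [Expr [Expr [Term [Factor [Prim c]]]] <> [Term [Factor [Prim id]]]] . [Term [Term [Factor [Prim id]]] - [Factor [Prim id]]]]

Expr
Expr . Term
Expr <> Term . Term
Term <> Term . Term
Factor <> Term . Term
Prim <> Term . Term
c <> Term . Term
c <> Factor . Term
c <> Prim . Term
c <> id . Term
c <> id . Term - Factor
c <> id . Factor - Factor
c <> id . Prim - Factor
c <> id . id - Factor
c <> id . id - Prim
c <> id . id - id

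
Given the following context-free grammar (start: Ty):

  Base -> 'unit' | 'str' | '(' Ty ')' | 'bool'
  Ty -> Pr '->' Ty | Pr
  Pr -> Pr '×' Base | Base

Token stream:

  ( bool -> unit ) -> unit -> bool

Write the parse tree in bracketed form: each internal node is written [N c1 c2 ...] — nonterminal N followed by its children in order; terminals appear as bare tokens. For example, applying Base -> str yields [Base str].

[Ty [Pr [Base ( [Ty [Pr [Base bool]] -> [Ty [Pr [Base unit]]]] )]] -> [Ty [Pr [Base unit]] -> [Ty [Pr [Base bool]]]]]

Ty
Pr -> Ty
Base -> Ty
( Ty ) -> Ty
( Pr -> Ty ) -> Ty
( Base -> Ty ) -> Ty
( bool -> Ty ) -> Ty
( bool -> Pr ) -> Ty
( bool -> Base ) -> Ty
( bool -> unit ) -> Ty
( bool -> unit ) -> Pr -> Ty
( bool -> unit ) -> Base -> Ty
( bool -> unit ) -> unit -> Ty
( bool -> unit ) -> unit -> Pr
( bool -> unit ) -> unit -> Base
( bool -> unit ) -> unit -> bool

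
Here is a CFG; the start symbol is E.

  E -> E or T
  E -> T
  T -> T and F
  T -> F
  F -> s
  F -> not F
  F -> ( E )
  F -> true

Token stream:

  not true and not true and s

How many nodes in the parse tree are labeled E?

[E [T [T [T [F not [F true]]] and [F not [F true]]] and [F s]]]

1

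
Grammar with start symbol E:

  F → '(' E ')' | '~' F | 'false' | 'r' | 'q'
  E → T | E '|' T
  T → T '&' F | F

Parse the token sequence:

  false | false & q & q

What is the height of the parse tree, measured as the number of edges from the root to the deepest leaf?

[E [E [T [F false]]] | [T [T [T [F false]] & [F q]] & [F q]]]

5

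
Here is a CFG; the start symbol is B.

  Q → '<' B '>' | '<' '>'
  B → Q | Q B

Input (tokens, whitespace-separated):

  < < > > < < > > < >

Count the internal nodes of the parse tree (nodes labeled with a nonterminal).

[B [Q < [B [Q < >]] >] [B [Q < [B [Q < >]] >] [B [Q < >]]]]

10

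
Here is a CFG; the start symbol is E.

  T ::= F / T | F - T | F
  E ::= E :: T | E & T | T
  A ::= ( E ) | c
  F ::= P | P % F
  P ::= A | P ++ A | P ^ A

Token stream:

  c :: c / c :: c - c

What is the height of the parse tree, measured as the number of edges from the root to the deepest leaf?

7

[E [E [E [T [F [P [A c]]]]] :: [T [F [P [A c]]] / [T [F [P [A c]]]]]] :: [T [F [P [A c]]] - [T [F [P [A c]]]]]]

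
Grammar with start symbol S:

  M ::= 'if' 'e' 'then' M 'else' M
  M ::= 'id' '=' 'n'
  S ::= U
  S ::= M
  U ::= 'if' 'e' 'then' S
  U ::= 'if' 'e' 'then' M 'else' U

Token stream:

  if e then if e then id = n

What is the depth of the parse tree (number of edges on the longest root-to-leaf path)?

6

[S [U if e then [S [U if e then [S [M id = n]]]]]]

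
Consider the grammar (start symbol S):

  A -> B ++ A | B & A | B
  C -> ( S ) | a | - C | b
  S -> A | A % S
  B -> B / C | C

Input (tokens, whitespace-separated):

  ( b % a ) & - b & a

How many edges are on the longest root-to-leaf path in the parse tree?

[S [A [B [C ( [S [A [B [C b]]] % [S [A [B [C a]]]]] )]] & [A [B [C - [C b]]] & [A [B [C a]]]]]]

9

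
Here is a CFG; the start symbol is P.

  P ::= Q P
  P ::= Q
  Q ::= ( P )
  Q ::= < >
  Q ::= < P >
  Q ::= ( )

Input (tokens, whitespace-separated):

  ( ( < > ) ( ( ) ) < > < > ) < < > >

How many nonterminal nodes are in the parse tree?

[P [Q ( [P [Q ( [P [Q < >]] )] [P [Q ( [P [Q ( )]] )] [P [Q < >] [P [Q < >]]]]] )] [P [Q < [P [Q < >]] >]]]

18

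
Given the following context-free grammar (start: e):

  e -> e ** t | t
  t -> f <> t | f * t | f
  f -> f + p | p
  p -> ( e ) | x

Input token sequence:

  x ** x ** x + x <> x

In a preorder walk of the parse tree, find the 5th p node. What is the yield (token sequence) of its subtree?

x

[e [e [e [t [f [p x]]]] ** [t [f [p x]]]] ** [t [f [f [p x]] + [p x]] <> [t [f [p x]]]]]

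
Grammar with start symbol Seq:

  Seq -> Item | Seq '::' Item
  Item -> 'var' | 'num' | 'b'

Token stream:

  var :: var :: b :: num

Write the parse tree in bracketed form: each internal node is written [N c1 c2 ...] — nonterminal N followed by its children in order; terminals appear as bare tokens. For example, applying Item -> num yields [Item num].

[Seq [Seq [Seq [Seq [Item var]] :: [Item var]] :: [Item b]] :: [Item num]]

Seq
Seq :: Item
Seq :: Item :: Item
Seq :: Item :: Item :: Item
Item :: Item :: Item :: Item
var :: Item :: Item :: Item
var :: var :: Item :: Item
var :: var :: b :: Item
var :: var :: b :: num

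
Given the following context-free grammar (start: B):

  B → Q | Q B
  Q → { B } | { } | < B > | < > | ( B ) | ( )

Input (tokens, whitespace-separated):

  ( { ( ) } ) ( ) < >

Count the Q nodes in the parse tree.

5

[B [Q ( [B [Q { [B [Q ( )]] }]] )] [B [Q ( )] [B [Q < >]]]]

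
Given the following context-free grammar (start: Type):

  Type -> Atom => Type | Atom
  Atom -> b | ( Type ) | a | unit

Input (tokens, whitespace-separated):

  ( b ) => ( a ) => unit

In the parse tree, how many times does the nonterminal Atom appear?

[Type [Atom ( [Type [Atom b]] )] => [Type [Atom ( [Type [Atom a]] )] => [Type [Atom unit]]]]

5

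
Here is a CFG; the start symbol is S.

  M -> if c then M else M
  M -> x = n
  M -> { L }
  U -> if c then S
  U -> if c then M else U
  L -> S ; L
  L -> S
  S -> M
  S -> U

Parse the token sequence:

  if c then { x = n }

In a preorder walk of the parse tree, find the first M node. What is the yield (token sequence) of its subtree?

[S [U if c then [S [M { [L [S [M x = n]]] }]]]]

{ x = n }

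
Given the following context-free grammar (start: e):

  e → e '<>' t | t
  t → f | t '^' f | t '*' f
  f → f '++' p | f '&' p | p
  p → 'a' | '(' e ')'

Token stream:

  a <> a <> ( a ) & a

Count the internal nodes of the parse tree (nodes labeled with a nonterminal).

[e [e [e [t [f [p a]]]] <> [t [f [p a]]]] <> [t [f [f [p ( [e [t [f [p a]]]] )]] & [p a]]]]

18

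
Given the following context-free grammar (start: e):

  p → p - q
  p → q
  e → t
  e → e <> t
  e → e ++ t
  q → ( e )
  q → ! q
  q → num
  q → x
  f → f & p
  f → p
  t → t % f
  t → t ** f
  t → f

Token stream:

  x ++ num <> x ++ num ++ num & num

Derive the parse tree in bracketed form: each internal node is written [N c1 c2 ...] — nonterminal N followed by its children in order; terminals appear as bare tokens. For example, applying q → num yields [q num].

[e [e [e [e [e [t [f [p [q x]]]]] ++ [t [f [p [q num]]]]] <> [t [f [p [q x]]]]] ++ [t [f [p [q num]]]]] ++ [t [f [f [p [q num]]] & [p [q num]]]]]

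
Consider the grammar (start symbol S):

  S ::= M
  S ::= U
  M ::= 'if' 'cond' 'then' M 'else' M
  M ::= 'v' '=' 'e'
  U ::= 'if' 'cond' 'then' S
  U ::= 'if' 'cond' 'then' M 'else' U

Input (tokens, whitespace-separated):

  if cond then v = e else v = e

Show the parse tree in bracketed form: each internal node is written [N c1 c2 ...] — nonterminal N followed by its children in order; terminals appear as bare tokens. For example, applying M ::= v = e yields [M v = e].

[S [M if cond then [M v = e] else [M v = e]]]

S
M
if cond then M else M
if cond then v = e else M
if cond then v = e else v = e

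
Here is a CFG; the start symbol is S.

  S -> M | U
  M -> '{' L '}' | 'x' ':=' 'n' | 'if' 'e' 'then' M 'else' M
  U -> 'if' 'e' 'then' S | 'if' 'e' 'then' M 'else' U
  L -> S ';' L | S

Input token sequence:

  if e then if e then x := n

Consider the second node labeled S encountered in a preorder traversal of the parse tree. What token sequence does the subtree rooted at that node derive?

[S [U if e then [S [U if e then [S [M x := n]]]]]]

if e then x := n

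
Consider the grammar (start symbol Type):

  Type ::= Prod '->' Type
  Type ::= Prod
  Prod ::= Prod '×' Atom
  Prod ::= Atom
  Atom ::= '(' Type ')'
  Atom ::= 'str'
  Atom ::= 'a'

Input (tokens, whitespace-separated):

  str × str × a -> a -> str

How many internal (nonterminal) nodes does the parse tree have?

[Type [Prod [Prod [Prod [Atom str]] × [Atom str]] × [Atom a]] -> [Type [Prod [Atom a]] -> [Type [Prod [Atom str]]]]]

13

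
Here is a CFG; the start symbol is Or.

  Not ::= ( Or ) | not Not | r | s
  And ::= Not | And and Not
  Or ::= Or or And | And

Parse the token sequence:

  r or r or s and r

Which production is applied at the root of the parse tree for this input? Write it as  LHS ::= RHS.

Or ::= Or or And

[Or [Or [Or [And [Not r]]] or [And [Not r]]] or [And [And [Not s]] and [Not r]]]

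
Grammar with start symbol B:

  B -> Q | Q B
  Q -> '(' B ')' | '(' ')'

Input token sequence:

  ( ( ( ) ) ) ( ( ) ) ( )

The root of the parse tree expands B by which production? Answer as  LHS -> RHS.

[B [Q ( [B [Q ( [B [Q ( )]] )]] )] [B [Q ( [B [Q ( )]] )] [B [Q ( )]]]]

B -> Q B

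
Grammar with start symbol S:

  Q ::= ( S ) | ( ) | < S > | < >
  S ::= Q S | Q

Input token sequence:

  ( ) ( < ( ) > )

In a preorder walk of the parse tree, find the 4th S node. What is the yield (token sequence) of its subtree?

[S [Q ( )] [S [Q ( [S [Q < [S [Q ( )]] >]] )]]]

( )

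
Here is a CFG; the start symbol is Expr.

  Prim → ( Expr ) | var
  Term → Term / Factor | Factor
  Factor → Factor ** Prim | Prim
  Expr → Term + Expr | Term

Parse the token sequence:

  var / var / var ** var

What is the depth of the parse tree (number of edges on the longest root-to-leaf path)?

6

[Expr [Term [Term [Term [Factor [Prim var]]] / [Factor [Prim var]]] / [Factor [Factor [Prim var]] ** [Prim var]]]]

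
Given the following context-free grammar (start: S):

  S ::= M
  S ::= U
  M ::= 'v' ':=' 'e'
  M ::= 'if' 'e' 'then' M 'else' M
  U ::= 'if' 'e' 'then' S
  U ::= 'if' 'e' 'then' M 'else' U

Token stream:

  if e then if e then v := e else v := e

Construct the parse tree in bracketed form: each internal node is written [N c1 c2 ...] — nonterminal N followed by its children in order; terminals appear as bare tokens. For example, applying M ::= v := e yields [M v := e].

[S [U if e then [S [M if e then [M v := e] else [M v := e]]]]]

S
U
if e then S
if e then M
if e then if e then M else M
if e then if e then v := e else M
if e then if e then v := e else v := e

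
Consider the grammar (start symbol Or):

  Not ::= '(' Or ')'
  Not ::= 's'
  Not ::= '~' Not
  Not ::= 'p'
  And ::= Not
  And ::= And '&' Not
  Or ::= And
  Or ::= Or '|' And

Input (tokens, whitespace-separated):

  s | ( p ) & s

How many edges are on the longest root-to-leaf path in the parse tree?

[Or [Or [And [Not s]]] | [And [And [Not ( [Or [And [Not p]]] )]] & [Not s]]]

7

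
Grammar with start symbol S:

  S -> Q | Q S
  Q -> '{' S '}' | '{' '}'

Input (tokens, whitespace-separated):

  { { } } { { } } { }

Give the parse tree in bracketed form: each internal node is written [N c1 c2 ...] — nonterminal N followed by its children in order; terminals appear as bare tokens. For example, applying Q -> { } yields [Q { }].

[S [Q { [S [Q { }]] }] [S [Q { [S [Q { }]] }] [S [Q { }]]]]

S
Q S
{ S } S
{ Q } S
{ { } } S
{ { } } Q S
{ { } } { S } S
{ { } } { Q } S
{ { } } { { } } S
{ { } } { { } } Q
{ { } } { { } } { }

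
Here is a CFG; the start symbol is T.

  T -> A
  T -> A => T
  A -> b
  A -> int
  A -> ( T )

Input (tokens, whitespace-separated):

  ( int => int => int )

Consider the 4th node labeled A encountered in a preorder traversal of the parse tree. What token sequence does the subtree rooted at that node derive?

[T [A ( [T [A int] => [T [A int] => [T [A int]]]] )]]

int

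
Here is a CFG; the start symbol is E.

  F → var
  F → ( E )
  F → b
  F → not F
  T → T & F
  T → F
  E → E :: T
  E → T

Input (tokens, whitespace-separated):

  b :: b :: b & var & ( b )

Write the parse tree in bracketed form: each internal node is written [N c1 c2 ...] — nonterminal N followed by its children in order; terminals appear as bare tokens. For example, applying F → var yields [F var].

[E [E [E [T [F b]]] :: [T [F b]]] :: [T [T [T [F b]] & [F var]] & [F ( [E [T [F b]]] )]]]

E
E :: T
E :: T :: T
T :: T :: T
F :: T :: T
b :: T :: T
b :: F :: T
b :: b :: T
b :: b :: T & F
b :: b :: T & F & F
b :: b :: F & F & F
b :: b :: b & F & F
b :: b :: b & var & F
b :: b :: b & var & ( E )
b :: b :: b & var & ( T )
b :: b :: b & var & ( F )
b :: b :: b & var & ( b )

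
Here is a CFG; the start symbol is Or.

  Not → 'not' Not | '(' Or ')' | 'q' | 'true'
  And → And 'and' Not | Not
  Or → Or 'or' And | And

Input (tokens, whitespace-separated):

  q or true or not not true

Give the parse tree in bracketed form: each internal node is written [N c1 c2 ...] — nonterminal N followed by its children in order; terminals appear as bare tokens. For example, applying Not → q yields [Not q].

Or
Or or And
Or or And or And
And or And or And
Not or And or And
q or And or And
q or Not or And
q or true or And
q or true or Not
q or true or not Not
q or true or not not Not
q or true or not not true

[Or [Or [Or [And [Not q]]] or [And [Not true]]] or [And [Not not [Not not [Not true]]]]]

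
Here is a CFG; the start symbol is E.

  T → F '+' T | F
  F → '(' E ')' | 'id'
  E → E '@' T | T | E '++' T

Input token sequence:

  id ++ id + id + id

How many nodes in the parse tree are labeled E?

2

[E [E [T [F id]]] ++ [T [F id] + [T [F id] + [T [F id]]]]]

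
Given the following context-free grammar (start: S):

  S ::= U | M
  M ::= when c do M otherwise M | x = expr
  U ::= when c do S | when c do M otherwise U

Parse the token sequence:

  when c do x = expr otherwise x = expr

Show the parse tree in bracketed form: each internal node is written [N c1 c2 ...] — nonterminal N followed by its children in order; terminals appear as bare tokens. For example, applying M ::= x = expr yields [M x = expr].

[S [M when c do [M x = expr] otherwise [M x = expr]]]

S
M
when c do M otherwise M
when c do x = expr otherwise M
when c do x = expr otherwise x = expr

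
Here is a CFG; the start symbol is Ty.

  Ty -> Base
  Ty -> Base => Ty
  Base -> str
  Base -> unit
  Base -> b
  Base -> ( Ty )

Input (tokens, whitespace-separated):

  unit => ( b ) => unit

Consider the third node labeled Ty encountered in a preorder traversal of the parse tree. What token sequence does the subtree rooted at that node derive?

[Ty [Base unit] => [Ty [Base ( [Ty [Base b]] )] => [Ty [Base unit]]]]

b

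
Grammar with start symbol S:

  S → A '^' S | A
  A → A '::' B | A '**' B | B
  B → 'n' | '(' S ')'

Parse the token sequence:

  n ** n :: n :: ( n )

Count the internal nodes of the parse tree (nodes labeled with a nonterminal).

[S [A [A [A [A [B n]] ** [B n]] :: [B n]] :: [B ( [S [A [B n]]] )]]]

12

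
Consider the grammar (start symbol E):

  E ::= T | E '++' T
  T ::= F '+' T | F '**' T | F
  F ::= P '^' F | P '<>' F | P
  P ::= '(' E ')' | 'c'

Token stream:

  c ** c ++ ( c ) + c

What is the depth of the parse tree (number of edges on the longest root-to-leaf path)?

[E [E [T [F [P c]] ** [T [F [P c]]]]] ++ [T [F [P ( [E [T [F [P c]]]] )]] + [T [F [P c]]]]]

8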